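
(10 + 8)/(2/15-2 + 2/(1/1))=135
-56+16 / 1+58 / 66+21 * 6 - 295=-6868 / 33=-208.12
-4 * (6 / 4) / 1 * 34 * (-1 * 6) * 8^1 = 9792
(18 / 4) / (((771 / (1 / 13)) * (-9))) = -1 / 20046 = -0.00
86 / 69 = 1.25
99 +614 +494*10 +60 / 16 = 5656.75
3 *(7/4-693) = -8295/4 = -2073.75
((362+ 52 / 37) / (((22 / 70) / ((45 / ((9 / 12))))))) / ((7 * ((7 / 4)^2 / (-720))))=-46469376000 / 19943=-2330109.61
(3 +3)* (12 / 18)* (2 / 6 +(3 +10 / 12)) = 50 / 3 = 16.67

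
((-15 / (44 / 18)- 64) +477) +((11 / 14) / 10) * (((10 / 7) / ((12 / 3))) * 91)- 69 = 209697 / 616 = 340.42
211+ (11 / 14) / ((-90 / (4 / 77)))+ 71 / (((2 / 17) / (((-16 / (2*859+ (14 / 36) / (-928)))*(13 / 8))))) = 2554734889598 / 12655582065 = 201.87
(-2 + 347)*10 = 3450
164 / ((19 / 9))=77.68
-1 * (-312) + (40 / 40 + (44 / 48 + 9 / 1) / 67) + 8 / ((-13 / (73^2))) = -31003105 / 10452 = -2966.24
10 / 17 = 0.59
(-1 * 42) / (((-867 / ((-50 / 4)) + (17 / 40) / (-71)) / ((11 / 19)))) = -6560400 / 18711713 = -0.35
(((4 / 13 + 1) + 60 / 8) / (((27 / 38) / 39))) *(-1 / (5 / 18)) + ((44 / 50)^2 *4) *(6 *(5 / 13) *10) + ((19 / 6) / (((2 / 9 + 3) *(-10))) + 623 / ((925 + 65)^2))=-308348521201 / 184748850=-1669.01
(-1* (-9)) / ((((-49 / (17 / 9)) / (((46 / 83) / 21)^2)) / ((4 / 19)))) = -143888 / 2828423619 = -0.00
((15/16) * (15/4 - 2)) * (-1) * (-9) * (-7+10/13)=-76545/832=-92.00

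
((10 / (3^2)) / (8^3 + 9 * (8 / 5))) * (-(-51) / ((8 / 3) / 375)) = 159375 / 10528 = 15.14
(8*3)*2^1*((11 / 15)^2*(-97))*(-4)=751168 / 75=10015.57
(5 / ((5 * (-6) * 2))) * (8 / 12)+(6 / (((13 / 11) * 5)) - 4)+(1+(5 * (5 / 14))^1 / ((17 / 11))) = -61589 / 69615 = -0.88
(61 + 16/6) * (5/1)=955/3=318.33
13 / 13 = 1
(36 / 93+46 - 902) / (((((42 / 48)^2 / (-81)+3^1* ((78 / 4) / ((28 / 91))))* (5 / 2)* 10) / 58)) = -7975024128 / 763808225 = -10.44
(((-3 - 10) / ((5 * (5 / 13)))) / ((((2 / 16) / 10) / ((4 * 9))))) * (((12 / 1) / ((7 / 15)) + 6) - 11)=-2822976 / 7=-403282.29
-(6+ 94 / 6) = -65 / 3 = -21.67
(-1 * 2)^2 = 4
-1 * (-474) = 474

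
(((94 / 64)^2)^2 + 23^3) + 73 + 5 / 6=12245.49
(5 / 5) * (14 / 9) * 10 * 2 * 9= 280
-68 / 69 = -0.99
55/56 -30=-1625/56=-29.02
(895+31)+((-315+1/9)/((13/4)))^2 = 10313.46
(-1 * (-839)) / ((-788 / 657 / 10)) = -2756115 / 394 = -6995.22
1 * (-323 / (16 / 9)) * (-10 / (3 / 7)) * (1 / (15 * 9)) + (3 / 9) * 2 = 2309 / 72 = 32.07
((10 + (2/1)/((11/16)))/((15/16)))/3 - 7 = -1193/495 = -2.41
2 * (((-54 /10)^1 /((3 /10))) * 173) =-6228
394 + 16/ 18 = 3554/ 9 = 394.89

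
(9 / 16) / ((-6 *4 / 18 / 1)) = -0.42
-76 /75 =-1.01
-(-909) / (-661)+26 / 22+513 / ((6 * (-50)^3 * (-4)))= -1404756659 / 7271000000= -0.19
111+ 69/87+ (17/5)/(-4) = 64347/580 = 110.94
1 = 1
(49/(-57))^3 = -0.64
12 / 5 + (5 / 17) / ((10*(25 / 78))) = 1059 / 425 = 2.49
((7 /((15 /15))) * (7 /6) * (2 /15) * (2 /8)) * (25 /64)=245 /2304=0.11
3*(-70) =-210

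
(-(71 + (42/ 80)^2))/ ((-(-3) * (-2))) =114041/ 9600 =11.88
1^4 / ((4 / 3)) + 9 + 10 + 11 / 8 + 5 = 209 / 8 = 26.12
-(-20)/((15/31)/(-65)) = -8060/3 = -2686.67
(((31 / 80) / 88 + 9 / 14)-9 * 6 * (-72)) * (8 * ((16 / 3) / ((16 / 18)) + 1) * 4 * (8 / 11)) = 383265074 / 605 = 633495.99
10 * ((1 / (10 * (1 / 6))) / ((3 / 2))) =4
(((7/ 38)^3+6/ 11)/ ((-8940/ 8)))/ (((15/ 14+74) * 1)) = -466207/ 70891427706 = -0.00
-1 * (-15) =15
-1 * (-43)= 43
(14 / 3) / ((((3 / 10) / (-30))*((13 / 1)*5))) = -280 / 39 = -7.18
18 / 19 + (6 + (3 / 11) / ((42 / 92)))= 11038 / 1463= 7.54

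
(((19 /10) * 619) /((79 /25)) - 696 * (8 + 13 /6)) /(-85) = 1059203 /13430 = 78.87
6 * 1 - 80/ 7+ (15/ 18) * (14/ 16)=-1579/ 336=-4.70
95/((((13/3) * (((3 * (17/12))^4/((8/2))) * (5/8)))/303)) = 141484032/1085773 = 130.31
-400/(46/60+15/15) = -12000/53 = -226.42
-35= -35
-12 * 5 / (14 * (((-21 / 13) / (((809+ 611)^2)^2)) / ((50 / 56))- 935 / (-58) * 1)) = -287406112110000000 / 1081076438942470159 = -0.27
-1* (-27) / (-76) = -27 / 76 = -0.36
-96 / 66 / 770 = -8 / 4235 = -0.00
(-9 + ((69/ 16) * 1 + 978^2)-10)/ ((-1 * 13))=-1177193/ 16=-73574.56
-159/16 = -9.94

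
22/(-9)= -22/9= -2.44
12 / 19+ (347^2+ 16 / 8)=2287821 / 19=120411.63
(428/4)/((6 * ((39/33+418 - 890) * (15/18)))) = -1177/25895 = -0.05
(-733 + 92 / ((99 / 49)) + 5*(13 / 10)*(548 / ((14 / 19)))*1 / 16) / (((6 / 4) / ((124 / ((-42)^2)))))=-132448957 / 7334712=-18.06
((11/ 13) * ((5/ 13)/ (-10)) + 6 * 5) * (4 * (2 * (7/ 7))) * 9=364644/ 169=2157.66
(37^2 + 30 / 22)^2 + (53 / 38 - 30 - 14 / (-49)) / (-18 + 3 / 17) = 6104644803343 / 3250786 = 1877898.08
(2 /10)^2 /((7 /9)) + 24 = 24.05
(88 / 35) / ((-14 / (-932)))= 41008 / 245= 167.38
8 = 8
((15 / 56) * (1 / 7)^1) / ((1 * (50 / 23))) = 69 / 3920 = 0.02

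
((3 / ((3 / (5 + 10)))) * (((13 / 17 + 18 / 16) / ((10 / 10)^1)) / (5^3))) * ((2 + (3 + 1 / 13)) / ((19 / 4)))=25443 / 104975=0.24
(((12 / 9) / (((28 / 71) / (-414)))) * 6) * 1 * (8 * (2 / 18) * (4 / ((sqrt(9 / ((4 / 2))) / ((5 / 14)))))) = -522560 * sqrt(2) / 147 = -5027.29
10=10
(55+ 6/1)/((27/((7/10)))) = 1.58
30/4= 15/2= 7.50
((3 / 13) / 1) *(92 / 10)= 138 / 65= 2.12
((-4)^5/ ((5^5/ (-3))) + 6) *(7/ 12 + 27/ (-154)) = 1371149/ 481250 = 2.85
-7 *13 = -91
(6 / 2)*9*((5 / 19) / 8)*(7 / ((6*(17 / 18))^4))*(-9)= -0.05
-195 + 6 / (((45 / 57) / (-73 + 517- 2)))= 15821 / 5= 3164.20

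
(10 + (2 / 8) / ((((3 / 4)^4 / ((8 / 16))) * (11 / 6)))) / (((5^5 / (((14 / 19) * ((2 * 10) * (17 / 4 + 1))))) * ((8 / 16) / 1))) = 594664 / 1175625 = 0.51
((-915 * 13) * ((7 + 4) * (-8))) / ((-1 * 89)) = -1046760 / 89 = -11761.35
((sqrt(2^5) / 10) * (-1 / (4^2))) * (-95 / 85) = 19 * sqrt(2) / 680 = 0.04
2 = 2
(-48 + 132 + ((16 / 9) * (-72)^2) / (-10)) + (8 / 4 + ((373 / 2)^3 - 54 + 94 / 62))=8042641911 / 1240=6486001.54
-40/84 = -10/21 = -0.48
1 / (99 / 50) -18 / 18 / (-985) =49349 / 97515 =0.51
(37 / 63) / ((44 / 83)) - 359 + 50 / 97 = -96092869 / 268884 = -357.38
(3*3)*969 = 8721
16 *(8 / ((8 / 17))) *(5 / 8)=170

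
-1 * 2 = -2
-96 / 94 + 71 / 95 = -1223 / 4465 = -0.27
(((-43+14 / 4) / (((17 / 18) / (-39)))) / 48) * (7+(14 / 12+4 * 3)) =372801 / 544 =685.30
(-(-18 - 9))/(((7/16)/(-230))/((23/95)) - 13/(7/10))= -355488/244619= -1.45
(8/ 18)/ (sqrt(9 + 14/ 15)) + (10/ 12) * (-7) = -35/ 6 + 4 * sqrt(2235)/ 1341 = -5.69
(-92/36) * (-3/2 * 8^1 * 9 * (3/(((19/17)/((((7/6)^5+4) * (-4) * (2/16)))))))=-18733201/8208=-2282.31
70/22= 35/11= 3.18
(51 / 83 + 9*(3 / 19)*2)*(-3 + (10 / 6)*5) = 29072 / 1577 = 18.44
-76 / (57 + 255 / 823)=-31274 / 23583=-1.33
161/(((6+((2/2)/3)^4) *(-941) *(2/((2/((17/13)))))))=-0.02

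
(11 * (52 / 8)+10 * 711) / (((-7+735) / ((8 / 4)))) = 14363 / 728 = 19.73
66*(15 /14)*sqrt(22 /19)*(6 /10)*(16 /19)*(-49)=-33264*sqrt(418) /361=-1883.89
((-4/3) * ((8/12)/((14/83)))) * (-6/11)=664/231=2.87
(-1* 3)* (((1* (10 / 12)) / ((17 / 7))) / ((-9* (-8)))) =-35 / 2448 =-0.01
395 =395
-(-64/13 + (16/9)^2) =1856/1053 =1.76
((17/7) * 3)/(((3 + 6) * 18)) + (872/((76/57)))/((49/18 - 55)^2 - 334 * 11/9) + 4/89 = 9407086657/25339726314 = 0.37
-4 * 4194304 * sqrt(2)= -16777216 * sqrt(2)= -23726566.41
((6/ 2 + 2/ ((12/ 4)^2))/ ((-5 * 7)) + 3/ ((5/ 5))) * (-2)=-5.82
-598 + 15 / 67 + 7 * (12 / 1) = -34423 / 67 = -513.78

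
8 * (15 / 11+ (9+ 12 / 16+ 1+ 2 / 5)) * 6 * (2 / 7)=66072 / 385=171.62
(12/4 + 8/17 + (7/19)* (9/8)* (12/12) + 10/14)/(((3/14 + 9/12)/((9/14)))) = 27731/9044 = 3.07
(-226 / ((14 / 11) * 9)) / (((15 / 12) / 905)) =-899932 / 63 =-14284.63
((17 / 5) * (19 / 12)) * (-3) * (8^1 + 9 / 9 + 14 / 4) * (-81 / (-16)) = -130815 / 128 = -1021.99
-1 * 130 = -130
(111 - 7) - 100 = 4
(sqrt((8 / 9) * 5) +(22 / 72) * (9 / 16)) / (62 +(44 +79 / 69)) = 759 / 473152 +46 * sqrt(10) / 7393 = 0.02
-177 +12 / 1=-165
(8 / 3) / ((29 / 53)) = 424 / 87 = 4.87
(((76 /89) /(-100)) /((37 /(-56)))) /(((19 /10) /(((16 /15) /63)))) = 256 /2222775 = 0.00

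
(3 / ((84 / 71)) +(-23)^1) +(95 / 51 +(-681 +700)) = 569 / 1428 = 0.40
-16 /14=-8 /7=-1.14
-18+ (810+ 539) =1331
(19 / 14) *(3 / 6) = 0.68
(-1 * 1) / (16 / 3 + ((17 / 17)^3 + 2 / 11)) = -33 / 215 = -0.15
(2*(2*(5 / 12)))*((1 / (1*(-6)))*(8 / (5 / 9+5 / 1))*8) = -16 / 5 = -3.20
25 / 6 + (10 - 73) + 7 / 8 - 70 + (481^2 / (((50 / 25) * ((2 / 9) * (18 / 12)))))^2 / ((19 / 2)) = 5781014472319 / 456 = 12677663316.49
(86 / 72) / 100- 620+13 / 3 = -2216357 / 3600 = -615.65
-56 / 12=-14 / 3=-4.67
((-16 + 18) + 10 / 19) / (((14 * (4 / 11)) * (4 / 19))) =33 / 14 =2.36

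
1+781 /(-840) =59 /840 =0.07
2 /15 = 0.13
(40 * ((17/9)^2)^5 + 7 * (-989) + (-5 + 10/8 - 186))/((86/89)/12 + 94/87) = 13793.91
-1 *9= -9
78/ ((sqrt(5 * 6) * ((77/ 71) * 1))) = 923 * sqrt(30)/ 385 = 13.13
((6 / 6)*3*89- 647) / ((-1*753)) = 380 / 753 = 0.50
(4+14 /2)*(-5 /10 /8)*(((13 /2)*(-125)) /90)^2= -1161875 /20736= -56.03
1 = 1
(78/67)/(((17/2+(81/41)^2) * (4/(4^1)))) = 262236/2793833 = 0.09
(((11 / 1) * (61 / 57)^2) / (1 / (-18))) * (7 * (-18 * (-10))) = -285723.32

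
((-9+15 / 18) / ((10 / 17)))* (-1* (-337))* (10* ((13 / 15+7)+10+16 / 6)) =-43231034 / 45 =-960689.64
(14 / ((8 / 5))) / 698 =0.01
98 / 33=2.97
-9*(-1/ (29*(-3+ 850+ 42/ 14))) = 9/ 24650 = 0.00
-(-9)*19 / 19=9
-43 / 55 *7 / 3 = -1.82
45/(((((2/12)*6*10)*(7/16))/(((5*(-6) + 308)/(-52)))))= -5004/91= -54.99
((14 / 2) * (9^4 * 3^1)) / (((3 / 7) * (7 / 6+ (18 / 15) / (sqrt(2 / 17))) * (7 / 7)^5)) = -337563450 / 9791+ 173604060 * sqrt(34) / 9791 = 68911.60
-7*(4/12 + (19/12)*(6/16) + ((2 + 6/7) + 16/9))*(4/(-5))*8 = 11213/45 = 249.18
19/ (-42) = -19/ 42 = -0.45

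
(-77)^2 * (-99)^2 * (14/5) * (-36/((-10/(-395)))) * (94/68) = -27186126531102/85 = -319836782718.85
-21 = -21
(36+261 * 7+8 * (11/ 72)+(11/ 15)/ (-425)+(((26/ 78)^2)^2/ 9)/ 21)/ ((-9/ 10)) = -121292248484/ 58556925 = -2071.36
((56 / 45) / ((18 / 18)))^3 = 175616 / 91125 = 1.93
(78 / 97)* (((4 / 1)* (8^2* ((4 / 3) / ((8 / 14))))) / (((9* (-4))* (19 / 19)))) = -11648 / 873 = -13.34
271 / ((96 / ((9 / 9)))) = 271 / 96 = 2.82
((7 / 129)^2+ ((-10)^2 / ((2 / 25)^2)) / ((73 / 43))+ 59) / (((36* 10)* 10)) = 11252348239 / 4373254800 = 2.57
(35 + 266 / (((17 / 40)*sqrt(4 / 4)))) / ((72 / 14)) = 26215 / 204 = 128.50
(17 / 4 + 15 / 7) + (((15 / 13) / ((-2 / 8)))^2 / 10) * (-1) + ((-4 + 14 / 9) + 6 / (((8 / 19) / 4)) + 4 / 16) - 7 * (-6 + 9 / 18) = 1038809 / 10647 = 97.57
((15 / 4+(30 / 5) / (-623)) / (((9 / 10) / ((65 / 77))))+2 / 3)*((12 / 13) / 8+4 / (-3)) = -38052535 / 7483476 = -5.08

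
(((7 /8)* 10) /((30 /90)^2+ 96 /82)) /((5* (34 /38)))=49077 /32164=1.53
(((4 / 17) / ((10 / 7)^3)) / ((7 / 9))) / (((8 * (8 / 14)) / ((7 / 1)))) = 21609 / 136000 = 0.16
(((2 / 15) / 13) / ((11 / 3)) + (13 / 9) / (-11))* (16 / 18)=-6616 / 57915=-0.11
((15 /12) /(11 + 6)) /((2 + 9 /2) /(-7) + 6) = 0.01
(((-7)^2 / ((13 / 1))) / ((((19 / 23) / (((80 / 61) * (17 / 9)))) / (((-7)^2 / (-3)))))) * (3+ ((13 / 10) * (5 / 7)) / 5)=-239257592 / 406809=-588.13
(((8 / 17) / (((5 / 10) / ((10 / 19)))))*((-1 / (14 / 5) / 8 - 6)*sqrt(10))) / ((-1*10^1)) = 677*sqrt(10) / 2261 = 0.95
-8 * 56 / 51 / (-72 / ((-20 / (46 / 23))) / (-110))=61600 / 459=134.20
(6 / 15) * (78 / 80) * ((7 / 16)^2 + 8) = 81783 / 25600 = 3.19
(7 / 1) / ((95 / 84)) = 588 / 95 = 6.19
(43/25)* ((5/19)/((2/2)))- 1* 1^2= -52/95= -0.55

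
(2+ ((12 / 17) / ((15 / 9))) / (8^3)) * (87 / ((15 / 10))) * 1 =116.05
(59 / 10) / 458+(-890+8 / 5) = -4068813 / 4580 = -888.39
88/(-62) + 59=1785/31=57.58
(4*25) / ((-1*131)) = -100 / 131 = -0.76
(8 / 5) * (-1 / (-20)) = 0.08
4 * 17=68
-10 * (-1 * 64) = 640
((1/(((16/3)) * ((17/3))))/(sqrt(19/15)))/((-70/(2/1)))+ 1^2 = 1 - 9 * sqrt(285)/180880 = 1.00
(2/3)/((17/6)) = 4/17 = 0.24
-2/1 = -2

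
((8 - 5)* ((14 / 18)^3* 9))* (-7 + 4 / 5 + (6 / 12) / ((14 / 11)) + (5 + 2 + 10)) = 76783 / 540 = 142.19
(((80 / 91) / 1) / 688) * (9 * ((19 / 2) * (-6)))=-2565 / 3913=-0.66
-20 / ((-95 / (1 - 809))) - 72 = -4600 / 19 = -242.11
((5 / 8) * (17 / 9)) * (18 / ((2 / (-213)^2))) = 482045.62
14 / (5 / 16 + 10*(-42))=-224 / 6715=-0.03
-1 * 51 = -51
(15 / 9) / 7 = 5 / 21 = 0.24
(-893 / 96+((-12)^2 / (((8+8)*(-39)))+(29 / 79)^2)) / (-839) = 73199609 / 6534776352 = 0.01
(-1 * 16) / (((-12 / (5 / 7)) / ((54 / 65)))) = 72 / 91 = 0.79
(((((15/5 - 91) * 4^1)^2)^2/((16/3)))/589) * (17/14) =24467570688/4123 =5934409.58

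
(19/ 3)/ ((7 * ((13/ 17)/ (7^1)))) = 323/ 39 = 8.28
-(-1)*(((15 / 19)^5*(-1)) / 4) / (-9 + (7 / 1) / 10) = 3796875 / 411032434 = 0.01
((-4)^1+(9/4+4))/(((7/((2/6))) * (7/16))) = 12/49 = 0.24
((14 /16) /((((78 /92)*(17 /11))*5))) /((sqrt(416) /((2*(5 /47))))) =0.00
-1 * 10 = -10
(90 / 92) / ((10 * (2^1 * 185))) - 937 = -937.00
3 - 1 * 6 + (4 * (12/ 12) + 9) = 10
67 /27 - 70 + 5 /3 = -1778 /27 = -65.85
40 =40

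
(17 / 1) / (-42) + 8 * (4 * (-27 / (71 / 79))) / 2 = -1434583 / 2982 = -481.08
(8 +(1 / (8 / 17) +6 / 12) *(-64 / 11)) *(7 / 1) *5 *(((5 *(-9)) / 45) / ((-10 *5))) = -56 / 11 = -5.09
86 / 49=1.76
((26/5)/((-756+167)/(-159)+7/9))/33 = 2067/58795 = 0.04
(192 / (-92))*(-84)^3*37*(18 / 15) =6315853824 / 115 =54920468.03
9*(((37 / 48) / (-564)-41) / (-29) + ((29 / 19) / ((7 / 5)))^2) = 36141070621 / 1543046848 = 23.42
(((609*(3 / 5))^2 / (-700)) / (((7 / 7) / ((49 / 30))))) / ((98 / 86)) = -6834807 / 25000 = -273.39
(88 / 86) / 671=4 / 2623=0.00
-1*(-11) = 11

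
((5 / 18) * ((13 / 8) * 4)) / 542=65 / 19512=0.00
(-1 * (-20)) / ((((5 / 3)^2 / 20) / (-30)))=-4320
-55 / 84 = -0.65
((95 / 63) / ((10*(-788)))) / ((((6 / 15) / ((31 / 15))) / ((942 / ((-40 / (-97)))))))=-8969881 / 3971520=-2.26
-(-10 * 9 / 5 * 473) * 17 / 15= 48246 / 5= 9649.20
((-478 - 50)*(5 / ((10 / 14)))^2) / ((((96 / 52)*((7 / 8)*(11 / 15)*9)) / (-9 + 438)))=-1041040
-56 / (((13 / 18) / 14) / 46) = -649152 / 13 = -49934.77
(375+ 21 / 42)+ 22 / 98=36821 / 98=375.72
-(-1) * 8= 8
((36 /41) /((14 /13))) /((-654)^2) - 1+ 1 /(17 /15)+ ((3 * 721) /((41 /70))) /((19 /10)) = 4281128115627 /2202761162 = 1943.53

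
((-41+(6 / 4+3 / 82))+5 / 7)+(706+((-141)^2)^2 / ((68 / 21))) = 2382209850415 / 19516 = 122064452.27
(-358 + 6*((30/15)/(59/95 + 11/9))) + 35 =-124697/394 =-316.49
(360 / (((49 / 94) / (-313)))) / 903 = -3530640 / 14749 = -239.38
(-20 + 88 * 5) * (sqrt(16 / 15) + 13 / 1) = 112 * sqrt(15) + 5460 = 5893.77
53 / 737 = 0.07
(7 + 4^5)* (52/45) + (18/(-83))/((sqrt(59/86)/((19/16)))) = 53612/45 - 171* sqrt(5074)/39176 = 1191.07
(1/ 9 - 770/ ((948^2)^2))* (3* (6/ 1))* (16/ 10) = 44870492927/ 14022029160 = 3.20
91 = 91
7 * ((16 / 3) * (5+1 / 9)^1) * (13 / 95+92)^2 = 394720526368 / 243675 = 1619864.68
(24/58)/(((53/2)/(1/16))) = 3/3074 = 0.00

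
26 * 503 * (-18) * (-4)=941616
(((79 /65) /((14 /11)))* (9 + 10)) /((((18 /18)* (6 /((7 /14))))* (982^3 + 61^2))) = 16511 /10340911187880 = 0.00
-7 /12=-0.58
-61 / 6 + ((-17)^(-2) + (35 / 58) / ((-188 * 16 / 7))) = -1537501951 / 151260288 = -10.16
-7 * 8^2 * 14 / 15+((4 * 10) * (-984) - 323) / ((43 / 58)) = -34793906 / 645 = -53944.04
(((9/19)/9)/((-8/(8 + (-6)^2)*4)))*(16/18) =-11/171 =-0.06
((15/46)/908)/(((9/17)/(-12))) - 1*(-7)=73009/10442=6.99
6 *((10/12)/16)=5/16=0.31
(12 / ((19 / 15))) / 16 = 45 / 76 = 0.59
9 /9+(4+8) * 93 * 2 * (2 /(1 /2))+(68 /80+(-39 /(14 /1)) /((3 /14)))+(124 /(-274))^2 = 3347284033 /375380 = 8917.05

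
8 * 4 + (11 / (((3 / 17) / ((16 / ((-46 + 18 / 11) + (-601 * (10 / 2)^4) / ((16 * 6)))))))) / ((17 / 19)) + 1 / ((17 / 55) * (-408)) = 31.71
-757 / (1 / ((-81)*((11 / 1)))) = 674487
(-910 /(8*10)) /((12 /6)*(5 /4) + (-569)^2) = -91 /2590108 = -0.00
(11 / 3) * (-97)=-1067 / 3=-355.67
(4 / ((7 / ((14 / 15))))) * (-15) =-8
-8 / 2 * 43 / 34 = -86 / 17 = -5.06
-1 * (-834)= 834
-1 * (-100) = 100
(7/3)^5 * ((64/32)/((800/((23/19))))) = 386561/1846800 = 0.21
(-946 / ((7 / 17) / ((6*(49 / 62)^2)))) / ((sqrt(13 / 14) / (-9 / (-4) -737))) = 24317841471*sqrt(182) / 49972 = 6564988.74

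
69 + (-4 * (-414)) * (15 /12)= 2139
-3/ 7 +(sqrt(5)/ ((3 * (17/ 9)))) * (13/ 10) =-3/ 7 +39 * sqrt(5)/ 170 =0.08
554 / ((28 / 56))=1108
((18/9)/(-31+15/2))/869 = -4/40843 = -0.00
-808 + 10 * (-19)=-998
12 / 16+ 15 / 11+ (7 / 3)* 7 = 2435 / 132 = 18.45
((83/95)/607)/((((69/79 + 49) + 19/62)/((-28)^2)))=318722656/14172961365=0.02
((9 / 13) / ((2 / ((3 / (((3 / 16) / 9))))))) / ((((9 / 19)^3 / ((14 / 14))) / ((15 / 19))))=14440 / 39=370.26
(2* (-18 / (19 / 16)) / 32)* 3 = -54 / 19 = -2.84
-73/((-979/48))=3504/979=3.58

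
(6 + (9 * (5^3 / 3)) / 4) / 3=133 / 4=33.25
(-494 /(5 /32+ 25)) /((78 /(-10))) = 1216 /483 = 2.52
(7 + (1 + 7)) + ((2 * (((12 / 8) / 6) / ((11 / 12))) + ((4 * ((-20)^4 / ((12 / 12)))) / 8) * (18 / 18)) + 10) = 880281 / 11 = 80025.55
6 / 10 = 3 / 5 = 0.60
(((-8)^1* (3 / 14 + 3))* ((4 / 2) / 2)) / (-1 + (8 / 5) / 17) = 15300 / 539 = 28.39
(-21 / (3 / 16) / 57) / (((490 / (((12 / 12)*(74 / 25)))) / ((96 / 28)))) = -4736 / 116375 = -0.04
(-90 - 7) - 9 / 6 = -197 / 2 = -98.50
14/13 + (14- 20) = -64/13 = -4.92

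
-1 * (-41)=41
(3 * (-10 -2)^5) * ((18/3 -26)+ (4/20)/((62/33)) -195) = 24864662016/155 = 160417174.30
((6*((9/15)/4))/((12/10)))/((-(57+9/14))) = -7/538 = -0.01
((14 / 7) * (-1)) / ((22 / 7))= -7 / 11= -0.64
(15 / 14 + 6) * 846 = 41877 / 7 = 5982.43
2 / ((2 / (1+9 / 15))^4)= 512 / 625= 0.82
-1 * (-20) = 20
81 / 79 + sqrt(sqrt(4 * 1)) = 81 / 79 + sqrt(2) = 2.44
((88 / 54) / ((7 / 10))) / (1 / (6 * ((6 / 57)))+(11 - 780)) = -1760 / 580167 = -0.00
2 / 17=0.12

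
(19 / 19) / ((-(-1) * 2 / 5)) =2.50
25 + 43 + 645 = 713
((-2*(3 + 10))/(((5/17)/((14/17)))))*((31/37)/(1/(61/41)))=-90.75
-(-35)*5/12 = 175/12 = 14.58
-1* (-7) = 7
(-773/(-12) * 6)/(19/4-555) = -1546/2201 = -0.70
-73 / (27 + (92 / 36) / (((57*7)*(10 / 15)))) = -174762 / 64661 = -2.70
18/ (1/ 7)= 126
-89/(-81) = 89/81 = 1.10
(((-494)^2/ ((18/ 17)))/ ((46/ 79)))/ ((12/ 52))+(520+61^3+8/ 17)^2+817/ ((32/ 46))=148625128934561723/ 2871504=51758635521.51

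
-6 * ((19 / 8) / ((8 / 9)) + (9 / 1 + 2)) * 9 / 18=-2625 / 64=-41.02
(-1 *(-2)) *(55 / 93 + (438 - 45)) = 73208 / 93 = 787.18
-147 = -147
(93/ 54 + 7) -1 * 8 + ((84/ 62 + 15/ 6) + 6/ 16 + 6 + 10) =46765/ 2232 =20.95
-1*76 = -76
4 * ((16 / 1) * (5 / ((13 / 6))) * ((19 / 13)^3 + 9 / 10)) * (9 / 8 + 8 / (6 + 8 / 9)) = 1202443704 / 885391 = 1358.09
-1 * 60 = -60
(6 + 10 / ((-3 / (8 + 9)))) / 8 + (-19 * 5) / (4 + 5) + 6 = -98 / 9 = -10.89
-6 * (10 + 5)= -90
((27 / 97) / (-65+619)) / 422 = 27 / 22677436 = 0.00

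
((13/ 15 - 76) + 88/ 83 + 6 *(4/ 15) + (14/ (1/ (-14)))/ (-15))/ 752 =-73961/ 936240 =-0.08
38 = 38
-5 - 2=-7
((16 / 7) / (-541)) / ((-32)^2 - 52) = -4 / 920241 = -0.00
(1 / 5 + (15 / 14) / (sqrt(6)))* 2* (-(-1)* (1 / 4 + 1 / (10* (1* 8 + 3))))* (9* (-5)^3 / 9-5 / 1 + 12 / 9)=-3667* sqrt(6) / 308-3667 / 275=-42.50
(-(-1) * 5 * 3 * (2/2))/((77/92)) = 1380/77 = 17.92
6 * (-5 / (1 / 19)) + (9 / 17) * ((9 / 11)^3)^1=-12890829 / 22627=-569.71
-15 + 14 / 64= -473 / 32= -14.78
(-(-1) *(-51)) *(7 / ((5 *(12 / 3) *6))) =-119 / 40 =-2.98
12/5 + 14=82/5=16.40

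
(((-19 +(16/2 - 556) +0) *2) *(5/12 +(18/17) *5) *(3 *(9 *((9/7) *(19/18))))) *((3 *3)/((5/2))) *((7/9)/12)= -7530327/136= -55370.05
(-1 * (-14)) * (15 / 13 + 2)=574 / 13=44.15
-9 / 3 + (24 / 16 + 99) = 195 / 2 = 97.50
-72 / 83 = -0.87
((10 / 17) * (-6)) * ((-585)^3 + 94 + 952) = 12012034740 / 17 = 706590278.82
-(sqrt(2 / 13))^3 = -2 * sqrt(26) / 169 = -0.06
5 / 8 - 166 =-1323 / 8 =-165.38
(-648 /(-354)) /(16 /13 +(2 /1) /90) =63180 /43247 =1.46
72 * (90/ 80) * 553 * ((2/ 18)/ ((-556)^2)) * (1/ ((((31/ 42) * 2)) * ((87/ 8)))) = 34839/ 34739158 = 0.00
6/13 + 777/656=14037/8528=1.65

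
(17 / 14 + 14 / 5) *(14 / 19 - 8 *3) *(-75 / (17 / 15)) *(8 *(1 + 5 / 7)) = 78904800 / 931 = 84752.74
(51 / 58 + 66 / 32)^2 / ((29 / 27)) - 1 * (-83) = 568524547 / 6243584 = 91.06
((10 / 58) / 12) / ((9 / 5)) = 25 / 3132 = 0.01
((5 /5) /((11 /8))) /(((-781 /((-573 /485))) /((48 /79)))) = 220032 /329164165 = 0.00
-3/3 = -1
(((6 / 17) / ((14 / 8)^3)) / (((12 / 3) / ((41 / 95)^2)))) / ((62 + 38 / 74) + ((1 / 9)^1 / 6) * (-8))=161214624 / 3278681356825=0.00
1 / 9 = 0.11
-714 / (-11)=714 / 11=64.91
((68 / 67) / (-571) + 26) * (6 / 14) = 2983842 / 267799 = 11.14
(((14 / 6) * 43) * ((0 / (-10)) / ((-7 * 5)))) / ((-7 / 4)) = 0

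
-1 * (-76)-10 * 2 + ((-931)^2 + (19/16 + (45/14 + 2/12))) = 866821.57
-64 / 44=-16 / 11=-1.45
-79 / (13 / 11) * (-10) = 8690 / 13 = 668.46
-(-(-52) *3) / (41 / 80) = -12480 / 41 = -304.39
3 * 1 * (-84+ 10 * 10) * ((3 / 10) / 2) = 36 / 5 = 7.20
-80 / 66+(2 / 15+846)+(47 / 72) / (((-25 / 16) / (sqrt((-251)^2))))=1831646 / 2475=740.06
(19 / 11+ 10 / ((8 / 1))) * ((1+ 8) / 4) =1179 / 176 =6.70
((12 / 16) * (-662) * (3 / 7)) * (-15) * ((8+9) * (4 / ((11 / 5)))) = 7596450 / 77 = 98655.19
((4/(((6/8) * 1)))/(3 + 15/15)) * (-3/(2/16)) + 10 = -22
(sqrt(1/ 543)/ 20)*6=sqrt(543)/ 1810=0.01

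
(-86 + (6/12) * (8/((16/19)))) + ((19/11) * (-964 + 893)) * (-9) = 44989/44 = 1022.48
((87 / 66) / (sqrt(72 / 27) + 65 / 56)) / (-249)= 52780 / 11333069 - 90944 * sqrt(6) / 33999207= -0.00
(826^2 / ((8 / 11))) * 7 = 13133813 / 2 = 6566906.50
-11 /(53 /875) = -9625 /53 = -181.60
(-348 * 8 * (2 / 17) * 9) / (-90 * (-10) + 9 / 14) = -25984 / 7939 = -3.27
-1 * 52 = -52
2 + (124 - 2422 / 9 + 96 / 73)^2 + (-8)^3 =8705195686 / 431649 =20167.30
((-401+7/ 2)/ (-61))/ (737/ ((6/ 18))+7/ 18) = 0.00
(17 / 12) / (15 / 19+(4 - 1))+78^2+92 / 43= 226126145 / 37152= 6086.51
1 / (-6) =-1 / 6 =-0.17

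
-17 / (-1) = 17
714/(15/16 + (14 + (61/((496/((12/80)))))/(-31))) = 219569280/4593397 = 47.80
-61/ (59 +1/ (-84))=-5124/ 4955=-1.03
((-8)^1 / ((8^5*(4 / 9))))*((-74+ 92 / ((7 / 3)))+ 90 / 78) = 27369 / 1490944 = 0.02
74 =74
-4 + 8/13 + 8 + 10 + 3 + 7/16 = 3755/208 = 18.05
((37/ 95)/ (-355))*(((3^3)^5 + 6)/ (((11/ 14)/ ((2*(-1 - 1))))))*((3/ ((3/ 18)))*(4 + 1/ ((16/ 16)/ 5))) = 4816413533232/ 370975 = 12983121.59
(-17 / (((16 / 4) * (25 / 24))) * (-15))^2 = 93636 / 25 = 3745.44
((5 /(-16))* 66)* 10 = -825 /4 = -206.25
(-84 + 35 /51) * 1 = -4249 /51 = -83.31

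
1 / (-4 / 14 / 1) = -7 / 2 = -3.50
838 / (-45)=-838 / 45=-18.62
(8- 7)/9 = 1/9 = 0.11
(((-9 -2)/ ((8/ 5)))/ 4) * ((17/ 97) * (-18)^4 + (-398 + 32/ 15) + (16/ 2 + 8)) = -144188957/ 4656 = -30968.42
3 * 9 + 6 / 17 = 465 / 17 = 27.35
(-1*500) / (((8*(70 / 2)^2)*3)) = -5 / 294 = -0.02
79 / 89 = 0.89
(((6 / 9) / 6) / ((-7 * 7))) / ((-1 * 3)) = 1 / 1323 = 0.00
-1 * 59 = -59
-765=-765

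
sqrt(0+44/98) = sqrt(22)/7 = 0.67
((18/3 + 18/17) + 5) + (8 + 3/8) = 2779/136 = 20.43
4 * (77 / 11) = 28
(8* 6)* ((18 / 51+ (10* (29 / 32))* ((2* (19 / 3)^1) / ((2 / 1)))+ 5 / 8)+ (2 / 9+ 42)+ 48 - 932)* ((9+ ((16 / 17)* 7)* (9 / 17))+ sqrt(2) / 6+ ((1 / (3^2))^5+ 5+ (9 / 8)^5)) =-734230.33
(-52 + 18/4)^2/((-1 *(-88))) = 25.64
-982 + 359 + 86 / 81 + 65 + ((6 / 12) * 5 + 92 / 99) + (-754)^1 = -2329981 / 1782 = -1307.51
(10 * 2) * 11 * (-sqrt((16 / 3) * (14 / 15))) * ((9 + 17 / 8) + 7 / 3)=-7106 * sqrt(70) / 9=-6605.90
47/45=1.04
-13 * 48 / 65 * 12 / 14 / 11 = -288 / 385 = -0.75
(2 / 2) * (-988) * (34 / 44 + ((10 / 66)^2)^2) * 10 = -9060142780 / 1185921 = -7639.75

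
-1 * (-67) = 67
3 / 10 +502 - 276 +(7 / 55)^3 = 75302011 / 332750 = 226.30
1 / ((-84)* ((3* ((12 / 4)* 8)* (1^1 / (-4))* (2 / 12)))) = 1 / 252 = 0.00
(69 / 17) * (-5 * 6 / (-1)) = 2070 / 17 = 121.76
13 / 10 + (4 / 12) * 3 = 23 / 10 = 2.30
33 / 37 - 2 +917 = 33888 / 37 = 915.89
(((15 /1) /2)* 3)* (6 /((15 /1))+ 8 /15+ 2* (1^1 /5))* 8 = 240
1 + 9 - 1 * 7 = 3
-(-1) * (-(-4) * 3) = 12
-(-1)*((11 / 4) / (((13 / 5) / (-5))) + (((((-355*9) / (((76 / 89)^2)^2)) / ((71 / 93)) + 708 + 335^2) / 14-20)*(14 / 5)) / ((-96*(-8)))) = 12212477894153 / 555146608640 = 22.00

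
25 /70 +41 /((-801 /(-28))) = 20077 /11214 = 1.79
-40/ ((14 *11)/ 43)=-11.17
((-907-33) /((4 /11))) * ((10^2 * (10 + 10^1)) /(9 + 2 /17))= -17578000 /31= -567032.26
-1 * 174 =-174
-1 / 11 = -0.09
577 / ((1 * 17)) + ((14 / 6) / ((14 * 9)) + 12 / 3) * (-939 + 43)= -1637093 / 459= -3566.65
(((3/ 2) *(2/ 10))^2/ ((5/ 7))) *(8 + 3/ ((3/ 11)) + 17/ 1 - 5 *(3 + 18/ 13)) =11529/ 6500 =1.77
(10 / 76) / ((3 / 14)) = 35 / 57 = 0.61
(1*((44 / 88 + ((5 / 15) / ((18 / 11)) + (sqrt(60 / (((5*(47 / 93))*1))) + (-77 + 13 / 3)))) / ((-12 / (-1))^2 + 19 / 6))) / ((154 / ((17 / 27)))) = -33031 / 16521813 + 34*sqrt(1457) / 9586731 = -0.00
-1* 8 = -8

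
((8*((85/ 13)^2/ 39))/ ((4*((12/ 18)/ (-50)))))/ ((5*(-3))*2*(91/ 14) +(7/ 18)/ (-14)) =765000/ 907361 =0.84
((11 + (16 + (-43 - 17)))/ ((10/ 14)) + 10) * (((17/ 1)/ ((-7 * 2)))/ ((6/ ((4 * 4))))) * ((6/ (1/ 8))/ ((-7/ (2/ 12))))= -98464/ 735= -133.96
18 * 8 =144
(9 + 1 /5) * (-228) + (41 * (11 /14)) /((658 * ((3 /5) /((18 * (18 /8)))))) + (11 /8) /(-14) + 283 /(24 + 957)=-2094.11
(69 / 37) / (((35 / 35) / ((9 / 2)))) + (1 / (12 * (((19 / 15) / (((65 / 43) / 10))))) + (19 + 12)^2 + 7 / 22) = 2579602647 / 2660152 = 969.72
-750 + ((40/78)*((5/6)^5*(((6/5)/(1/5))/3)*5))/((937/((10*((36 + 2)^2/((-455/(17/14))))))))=-750.08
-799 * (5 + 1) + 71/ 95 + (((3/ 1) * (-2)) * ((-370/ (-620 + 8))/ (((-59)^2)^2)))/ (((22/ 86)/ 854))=-3095458051832189/ 645794754495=-4793.25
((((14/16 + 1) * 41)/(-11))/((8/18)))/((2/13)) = -102.21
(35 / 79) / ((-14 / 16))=-40 / 79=-0.51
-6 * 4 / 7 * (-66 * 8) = 12672 / 7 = 1810.29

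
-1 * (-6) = 6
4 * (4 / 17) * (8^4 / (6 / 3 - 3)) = -65536 / 17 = -3855.06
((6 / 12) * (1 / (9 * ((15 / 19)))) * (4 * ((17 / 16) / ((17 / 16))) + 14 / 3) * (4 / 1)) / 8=0.30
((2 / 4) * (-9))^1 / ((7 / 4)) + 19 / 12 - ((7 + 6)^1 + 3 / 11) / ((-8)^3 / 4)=-13075 / 14784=-0.88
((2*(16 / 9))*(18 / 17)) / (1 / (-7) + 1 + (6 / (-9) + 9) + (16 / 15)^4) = 22680000 / 63165659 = 0.36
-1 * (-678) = 678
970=970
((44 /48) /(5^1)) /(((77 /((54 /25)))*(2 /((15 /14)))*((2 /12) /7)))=81 /700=0.12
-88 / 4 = -22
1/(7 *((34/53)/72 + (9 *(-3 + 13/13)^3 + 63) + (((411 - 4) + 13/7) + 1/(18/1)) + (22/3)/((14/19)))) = 212/608253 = 0.00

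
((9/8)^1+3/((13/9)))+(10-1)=1269/104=12.20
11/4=2.75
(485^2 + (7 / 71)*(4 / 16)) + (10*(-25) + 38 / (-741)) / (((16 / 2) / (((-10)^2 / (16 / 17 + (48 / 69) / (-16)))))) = 900942419323 / 3887676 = 231743.19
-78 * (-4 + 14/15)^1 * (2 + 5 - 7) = 0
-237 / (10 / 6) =-711 / 5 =-142.20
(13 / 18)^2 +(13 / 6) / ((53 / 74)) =60905 / 17172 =3.55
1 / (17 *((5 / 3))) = 3 / 85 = 0.04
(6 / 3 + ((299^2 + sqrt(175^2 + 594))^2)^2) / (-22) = -31941086800439057039 / 11- 1429087504716040 * sqrt(31219) / 11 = -2926690075595990751.97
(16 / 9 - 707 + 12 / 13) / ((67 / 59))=-4861777 / 7839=-620.20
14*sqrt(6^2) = 84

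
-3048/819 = -1016/273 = -3.72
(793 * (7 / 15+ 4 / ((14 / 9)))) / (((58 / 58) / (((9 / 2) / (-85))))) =-758901 / 5950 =-127.55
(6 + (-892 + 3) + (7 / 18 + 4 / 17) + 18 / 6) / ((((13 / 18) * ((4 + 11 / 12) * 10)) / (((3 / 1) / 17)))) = -4843602 / 1108315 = -4.37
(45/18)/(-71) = -5/142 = -0.04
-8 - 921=-929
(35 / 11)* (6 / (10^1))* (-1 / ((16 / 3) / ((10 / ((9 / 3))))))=-105 / 88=-1.19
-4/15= -0.27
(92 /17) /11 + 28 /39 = 8824 /7293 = 1.21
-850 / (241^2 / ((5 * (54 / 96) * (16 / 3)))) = -12750 / 58081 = -0.22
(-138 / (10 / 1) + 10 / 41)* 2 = -5558 / 205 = -27.11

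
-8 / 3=-2.67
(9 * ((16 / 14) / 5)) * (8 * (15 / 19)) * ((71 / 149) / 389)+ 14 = 108046070 / 7708813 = 14.02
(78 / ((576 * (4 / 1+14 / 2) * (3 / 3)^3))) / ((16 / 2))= 13 / 8448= 0.00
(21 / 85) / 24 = 7 / 680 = 0.01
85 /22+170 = 3825 /22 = 173.86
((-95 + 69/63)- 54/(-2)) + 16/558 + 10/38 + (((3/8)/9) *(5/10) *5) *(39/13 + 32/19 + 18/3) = -38888131/593712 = -65.50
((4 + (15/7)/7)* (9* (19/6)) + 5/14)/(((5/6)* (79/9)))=325674/19355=16.83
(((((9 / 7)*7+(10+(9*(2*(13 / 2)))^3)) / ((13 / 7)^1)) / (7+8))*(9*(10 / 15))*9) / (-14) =-14414688 / 65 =-221764.43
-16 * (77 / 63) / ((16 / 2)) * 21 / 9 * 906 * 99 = -511588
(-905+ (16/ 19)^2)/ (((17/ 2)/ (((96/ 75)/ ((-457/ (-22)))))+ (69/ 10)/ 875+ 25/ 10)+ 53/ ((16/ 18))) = -2010925840000/ 444922735311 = -4.52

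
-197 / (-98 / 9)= 1773 / 98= 18.09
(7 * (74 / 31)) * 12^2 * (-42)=-3132864 / 31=-101060.13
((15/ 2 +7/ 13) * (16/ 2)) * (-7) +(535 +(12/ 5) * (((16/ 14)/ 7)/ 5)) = 84.92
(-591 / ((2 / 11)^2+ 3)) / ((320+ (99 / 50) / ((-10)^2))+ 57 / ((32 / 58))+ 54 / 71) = -50772810000 / 110505877411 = -0.46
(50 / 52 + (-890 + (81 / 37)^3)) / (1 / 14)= -12299.65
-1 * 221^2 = -48841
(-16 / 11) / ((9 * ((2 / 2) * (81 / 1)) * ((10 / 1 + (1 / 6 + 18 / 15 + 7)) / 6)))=-320 / 490941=-0.00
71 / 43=1.65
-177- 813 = -990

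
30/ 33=10/ 11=0.91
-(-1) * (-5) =-5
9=9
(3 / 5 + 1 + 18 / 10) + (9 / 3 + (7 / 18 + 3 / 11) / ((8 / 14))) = 29929 / 3960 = 7.56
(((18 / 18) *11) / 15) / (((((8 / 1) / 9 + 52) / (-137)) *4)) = -4521 / 9520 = -0.47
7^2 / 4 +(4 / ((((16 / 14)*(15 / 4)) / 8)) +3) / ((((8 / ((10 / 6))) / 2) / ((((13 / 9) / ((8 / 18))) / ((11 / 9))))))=4197 / 176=23.85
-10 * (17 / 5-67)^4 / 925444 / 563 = -5113031688 / 16282030375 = -0.31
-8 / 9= -0.89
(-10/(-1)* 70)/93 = 700/93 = 7.53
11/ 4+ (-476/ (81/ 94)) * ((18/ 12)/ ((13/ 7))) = -622555/ 1404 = -443.42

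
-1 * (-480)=480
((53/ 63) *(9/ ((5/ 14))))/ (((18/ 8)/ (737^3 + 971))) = 169734206176/ 45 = 3771871248.36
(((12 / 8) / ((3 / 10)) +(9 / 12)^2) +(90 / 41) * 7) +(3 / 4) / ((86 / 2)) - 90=-1947881 / 28208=-69.05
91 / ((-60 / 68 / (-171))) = 88179 / 5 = 17635.80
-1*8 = -8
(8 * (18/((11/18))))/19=2592/209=12.40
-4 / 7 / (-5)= 4 / 35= 0.11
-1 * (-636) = 636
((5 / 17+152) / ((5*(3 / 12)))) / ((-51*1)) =-3452 / 1445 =-2.39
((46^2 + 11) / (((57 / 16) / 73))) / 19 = 828112 / 361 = 2293.94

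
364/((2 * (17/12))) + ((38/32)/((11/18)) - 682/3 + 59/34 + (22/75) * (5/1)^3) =-262627/4488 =-58.52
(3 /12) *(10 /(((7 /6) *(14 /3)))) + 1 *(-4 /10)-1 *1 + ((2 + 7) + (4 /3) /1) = 13807 /1470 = 9.39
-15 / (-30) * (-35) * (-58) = 1015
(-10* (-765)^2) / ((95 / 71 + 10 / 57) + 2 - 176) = 23684055750 / 698053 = 33928.74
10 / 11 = 0.91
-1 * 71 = -71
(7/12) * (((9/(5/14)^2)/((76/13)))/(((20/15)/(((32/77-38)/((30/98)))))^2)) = 1372435266657/22990000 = 59697.05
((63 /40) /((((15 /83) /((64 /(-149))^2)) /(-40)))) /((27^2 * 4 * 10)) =-297472 /134871075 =-0.00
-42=-42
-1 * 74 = -74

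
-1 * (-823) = 823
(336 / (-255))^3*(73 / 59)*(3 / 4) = -76919808 / 36233375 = -2.12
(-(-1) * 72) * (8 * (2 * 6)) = 6912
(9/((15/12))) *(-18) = -648/5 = -129.60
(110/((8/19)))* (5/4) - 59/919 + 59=385.50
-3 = -3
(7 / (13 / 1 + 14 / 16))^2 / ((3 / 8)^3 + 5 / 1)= 0.05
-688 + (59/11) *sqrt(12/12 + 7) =-688 + 118 *sqrt(2)/11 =-672.83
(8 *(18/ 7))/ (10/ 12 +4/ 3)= 864/ 91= 9.49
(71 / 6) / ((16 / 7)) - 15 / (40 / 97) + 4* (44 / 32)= -2467 / 96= -25.70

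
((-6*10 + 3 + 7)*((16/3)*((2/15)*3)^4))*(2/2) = -512/75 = -6.83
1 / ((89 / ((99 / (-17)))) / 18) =-1782 / 1513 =-1.18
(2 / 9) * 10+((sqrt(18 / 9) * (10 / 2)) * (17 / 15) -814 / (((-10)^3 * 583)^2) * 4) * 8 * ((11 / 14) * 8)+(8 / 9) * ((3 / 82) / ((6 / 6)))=255618945388 / 113369484375+5984 * sqrt(2) / 21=405.24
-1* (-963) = 963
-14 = -14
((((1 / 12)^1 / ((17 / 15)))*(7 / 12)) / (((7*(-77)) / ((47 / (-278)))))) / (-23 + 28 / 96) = -47 / 79330636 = -0.00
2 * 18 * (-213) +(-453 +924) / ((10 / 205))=3975 / 2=1987.50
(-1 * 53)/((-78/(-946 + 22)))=-8162/13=-627.85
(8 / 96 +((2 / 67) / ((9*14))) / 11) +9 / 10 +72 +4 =71488283 / 928620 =76.98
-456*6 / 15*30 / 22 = -248.73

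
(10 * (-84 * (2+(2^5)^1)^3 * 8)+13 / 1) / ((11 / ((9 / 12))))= -18008377.30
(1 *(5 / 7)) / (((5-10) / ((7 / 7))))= -0.14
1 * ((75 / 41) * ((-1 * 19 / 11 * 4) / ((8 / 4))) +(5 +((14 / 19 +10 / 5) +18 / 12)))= 50001 / 17138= 2.92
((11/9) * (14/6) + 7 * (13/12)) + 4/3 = 1271/108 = 11.77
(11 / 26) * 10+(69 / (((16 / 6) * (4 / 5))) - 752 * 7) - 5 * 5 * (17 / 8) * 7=-2329309 / 416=-5599.30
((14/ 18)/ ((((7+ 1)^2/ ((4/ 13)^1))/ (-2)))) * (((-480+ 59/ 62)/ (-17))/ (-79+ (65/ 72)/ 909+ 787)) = -0.00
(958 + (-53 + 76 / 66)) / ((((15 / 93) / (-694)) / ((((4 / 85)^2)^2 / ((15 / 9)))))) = -9687840256 / 844421875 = -11.47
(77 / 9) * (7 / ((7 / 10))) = 770 / 9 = 85.56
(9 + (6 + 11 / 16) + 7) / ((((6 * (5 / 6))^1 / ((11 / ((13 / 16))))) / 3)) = 11979 / 65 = 184.29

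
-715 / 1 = -715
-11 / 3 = -3.67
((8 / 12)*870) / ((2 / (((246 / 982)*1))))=35670 / 491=72.65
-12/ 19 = -0.63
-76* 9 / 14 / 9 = -38 / 7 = -5.43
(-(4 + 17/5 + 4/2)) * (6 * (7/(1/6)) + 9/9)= -11891/5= -2378.20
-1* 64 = -64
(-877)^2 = 769129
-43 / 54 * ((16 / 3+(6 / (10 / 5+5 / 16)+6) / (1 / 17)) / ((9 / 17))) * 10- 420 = -72769210 / 26973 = -2697.85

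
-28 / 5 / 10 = -14 / 25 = -0.56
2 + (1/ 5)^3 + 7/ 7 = 376/ 125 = 3.01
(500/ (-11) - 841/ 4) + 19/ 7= -77921/ 308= -252.99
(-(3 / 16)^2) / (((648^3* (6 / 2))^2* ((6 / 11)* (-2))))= 11 / 227442304239437611008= 0.00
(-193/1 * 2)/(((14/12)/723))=-239209.71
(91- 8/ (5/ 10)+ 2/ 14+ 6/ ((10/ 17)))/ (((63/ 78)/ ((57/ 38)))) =38831/ 245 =158.49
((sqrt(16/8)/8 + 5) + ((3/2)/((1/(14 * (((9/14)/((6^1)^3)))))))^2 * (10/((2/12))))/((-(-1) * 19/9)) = 9 * sqrt(2)/152 + 3015/1216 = 2.56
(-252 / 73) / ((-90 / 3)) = 42 / 365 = 0.12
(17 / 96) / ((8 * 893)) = 17 / 685824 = 0.00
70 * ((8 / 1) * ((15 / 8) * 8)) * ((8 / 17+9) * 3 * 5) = 20286000 / 17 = 1193294.12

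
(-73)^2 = 5329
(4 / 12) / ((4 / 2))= 1 / 6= 0.17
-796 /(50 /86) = -34228 /25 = -1369.12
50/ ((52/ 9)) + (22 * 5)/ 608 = 34915/ 3952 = 8.83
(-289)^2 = 83521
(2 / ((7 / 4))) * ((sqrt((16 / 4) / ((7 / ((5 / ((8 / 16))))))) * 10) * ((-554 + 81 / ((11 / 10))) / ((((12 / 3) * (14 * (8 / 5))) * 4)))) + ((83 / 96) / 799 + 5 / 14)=192341 / 536928 -33025 * sqrt(70) / 7546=-36.26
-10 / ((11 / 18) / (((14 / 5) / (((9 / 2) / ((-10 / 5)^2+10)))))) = -1568 / 11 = -142.55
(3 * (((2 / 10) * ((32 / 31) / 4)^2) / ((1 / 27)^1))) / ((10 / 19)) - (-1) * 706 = 17010898 / 24025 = 708.05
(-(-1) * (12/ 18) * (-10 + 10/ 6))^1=-50/ 9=-5.56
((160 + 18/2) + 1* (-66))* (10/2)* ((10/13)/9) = 5150/117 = 44.02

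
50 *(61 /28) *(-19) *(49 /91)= -28975 /26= -1114.42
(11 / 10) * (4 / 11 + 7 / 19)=153 / 190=0.81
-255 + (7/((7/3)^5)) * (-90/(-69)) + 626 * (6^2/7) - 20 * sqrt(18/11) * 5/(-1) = 300 * sqrt(22)/11 + 163711929/55223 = 3092.48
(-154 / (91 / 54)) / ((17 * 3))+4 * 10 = 8444 / 221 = 38.21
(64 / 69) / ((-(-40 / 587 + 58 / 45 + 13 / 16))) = -9016320 / 19764613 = -0.46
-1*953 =-953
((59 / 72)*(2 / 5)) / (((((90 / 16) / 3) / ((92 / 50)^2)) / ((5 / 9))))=249688 / 759375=0.33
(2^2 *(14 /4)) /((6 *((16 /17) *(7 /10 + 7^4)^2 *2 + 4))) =2975 /13843596036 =0.00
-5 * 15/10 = -15/2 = -7.50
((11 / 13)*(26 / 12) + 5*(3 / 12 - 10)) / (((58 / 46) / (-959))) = 35684.17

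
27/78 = 9/26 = 0.35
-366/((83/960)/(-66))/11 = 2108160/83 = 25399.52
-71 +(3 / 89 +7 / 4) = -24641 / 356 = -69.22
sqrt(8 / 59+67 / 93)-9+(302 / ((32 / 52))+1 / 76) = 482.69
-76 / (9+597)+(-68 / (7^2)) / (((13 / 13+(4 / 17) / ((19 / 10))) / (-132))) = 26599886 / 163317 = 162.87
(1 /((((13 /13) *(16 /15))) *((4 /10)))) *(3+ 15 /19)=675 /76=8.88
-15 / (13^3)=-15 / 2197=-0.01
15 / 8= 1.88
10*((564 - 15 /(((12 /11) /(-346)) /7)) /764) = 338665 /764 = 443.28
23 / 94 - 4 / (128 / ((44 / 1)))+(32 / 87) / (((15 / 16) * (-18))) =-5087881 / 4416120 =-1.15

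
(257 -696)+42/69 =-10083/23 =-438.39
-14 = -14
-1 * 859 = -859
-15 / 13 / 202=-15 / 2626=-0.01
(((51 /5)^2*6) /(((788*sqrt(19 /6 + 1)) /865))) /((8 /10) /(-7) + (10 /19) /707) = -6044487309*sqrt(6) /5007740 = -2956.61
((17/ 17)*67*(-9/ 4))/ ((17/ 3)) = -1809/ 68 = -26.60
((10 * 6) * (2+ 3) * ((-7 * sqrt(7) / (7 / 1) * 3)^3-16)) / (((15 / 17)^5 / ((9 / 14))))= -8519142 * sqrt(7) / 125-45435424 / 7875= -186085.83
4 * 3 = 12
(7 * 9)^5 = 992436543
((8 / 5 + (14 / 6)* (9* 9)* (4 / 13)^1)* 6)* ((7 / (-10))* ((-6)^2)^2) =-105706944 / 325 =-325252.14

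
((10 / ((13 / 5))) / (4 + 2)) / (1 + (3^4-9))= 25 / 2847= 0.01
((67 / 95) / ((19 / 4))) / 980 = 67 / 442225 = 0.00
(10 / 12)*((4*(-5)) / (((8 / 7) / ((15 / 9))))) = -875 / 36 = -24.31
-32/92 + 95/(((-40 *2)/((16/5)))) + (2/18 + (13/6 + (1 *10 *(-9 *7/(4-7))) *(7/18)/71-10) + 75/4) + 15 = 23.03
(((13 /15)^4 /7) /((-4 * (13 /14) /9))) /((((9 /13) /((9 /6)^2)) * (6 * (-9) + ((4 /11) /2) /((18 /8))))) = 314171 /26690000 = 0.01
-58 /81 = -0.72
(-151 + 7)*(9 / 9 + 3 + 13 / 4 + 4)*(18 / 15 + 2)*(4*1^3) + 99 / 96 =-663519 / 32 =-20734.97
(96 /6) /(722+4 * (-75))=8 /211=0.04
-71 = -71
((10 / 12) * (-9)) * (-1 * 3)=45 / 2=22.50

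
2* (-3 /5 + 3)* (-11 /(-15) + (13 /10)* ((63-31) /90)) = 2152 /375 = 5.74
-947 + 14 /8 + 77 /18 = -33875 /36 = -940.97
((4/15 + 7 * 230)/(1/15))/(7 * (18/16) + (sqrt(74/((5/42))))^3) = -24154000/30498771261 + 2287866880 * sqrt(3885)/91496313783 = 1.56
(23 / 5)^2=529 / 25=21.16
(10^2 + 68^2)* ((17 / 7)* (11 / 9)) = 883388 / 63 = 14022.03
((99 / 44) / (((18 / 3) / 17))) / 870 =17 / 2320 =0.01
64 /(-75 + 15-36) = -2 /3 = -0.67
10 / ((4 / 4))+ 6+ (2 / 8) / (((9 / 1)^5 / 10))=1889573 / 118098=16.00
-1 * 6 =-6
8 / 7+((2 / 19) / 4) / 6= 1831 / 1596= 1.15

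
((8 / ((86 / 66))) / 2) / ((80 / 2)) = 33 / 430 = 0.08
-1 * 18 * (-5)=90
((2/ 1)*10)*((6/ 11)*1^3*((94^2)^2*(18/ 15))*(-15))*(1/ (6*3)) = -9368987520/ 11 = -851726138.18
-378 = -378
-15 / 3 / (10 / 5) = -5 / 2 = -2.50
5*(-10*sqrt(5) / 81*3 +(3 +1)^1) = 20-50*sqrt(5) / 27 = 15.86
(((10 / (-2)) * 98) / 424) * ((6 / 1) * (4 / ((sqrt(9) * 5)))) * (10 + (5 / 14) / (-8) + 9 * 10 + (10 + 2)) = -87773 / 424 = -207.01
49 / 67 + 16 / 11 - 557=-554.81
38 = 38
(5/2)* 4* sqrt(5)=10* sqrt(5)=22.36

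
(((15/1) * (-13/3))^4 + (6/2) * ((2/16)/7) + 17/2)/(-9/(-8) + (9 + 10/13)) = 1638540.06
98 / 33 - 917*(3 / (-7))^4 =-316549 / 11319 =-27.97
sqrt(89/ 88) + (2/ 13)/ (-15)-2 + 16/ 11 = -1192/ 2145 + sqrt(1958)/ 44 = 0.45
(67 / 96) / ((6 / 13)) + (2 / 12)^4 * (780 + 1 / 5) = 54799 / 25920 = 2.11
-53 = -53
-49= -49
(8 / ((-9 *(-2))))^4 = 256 / 6561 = 0.04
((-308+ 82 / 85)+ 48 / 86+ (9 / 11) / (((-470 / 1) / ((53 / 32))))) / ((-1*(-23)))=-37064665999 / 2781542720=-13.33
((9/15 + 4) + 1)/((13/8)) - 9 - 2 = -491/65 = -7.55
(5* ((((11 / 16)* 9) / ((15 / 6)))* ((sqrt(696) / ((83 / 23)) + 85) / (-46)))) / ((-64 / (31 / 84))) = 1023* sqrt(174) / 1189888 + 86955 / 659456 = 0.14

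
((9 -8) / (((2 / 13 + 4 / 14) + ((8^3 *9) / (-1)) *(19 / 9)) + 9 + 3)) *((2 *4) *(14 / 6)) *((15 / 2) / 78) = -245 / 1326174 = -0.00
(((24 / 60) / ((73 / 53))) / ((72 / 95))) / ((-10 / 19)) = -19133 / 26280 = -0.73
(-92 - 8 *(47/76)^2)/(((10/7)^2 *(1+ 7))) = -5.82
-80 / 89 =-0.90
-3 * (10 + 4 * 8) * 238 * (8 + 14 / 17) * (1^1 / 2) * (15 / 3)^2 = -3307500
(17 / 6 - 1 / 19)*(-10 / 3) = -1585 / 171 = -9.27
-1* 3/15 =-1/5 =-0.20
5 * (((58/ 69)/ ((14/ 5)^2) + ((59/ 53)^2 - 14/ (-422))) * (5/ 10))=27646480615/ 8015661276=3.45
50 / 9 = 5.56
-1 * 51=-51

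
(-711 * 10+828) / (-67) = 6282 / 67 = 93.76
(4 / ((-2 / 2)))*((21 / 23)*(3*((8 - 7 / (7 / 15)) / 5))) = 1764 / 115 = 15.34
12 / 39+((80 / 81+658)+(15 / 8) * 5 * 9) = 6264679 / 8424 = 743.67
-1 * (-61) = 61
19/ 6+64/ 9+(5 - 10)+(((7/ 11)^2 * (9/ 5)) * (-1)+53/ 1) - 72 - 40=-592973/ 10890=-54.45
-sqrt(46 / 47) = -sqrt(2162) / 47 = -0.99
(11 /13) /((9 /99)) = 9.31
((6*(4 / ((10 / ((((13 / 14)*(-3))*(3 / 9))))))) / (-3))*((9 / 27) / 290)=13 / 15225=0.00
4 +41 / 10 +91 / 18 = 592 / 45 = 13.16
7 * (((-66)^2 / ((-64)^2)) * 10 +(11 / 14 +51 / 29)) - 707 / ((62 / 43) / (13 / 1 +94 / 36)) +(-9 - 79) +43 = -31514679055 / 4142592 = -7607.48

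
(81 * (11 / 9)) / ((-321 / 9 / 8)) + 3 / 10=-23439 / 1070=-21.91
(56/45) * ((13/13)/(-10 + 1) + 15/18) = 364/405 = 0.90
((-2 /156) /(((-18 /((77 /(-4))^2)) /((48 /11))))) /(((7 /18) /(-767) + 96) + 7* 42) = 31801 /10768666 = 0.00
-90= -90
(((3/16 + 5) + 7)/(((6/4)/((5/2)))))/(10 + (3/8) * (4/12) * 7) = 325/174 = 1.87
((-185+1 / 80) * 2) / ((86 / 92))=-340377 / 860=-395.79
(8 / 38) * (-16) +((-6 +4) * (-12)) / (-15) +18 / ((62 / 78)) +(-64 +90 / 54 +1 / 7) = -2752952 / 61845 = -44.51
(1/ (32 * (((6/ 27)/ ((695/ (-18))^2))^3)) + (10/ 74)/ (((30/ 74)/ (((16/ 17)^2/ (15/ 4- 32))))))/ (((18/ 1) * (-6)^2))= 3680316034145904027137/ 252754420432896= 14560837.46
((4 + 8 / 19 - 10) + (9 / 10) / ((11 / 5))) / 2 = -2161 / 836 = -2.58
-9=-9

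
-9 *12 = -108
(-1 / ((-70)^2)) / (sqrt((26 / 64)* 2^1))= -sqrt(13) / 15925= -0.00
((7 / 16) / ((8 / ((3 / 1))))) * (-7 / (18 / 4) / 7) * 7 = -49 / 192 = -0.26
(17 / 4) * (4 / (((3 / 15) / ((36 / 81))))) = 340 / 9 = 37.78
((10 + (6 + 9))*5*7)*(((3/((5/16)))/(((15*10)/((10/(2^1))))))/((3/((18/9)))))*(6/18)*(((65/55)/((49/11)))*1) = 1040/63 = 16.51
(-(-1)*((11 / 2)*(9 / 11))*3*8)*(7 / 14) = 54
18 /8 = 9 /4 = 2.25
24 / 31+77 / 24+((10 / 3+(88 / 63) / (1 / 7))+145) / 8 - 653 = -702247 / 1116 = -629.25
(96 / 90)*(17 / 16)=17 / 15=1.13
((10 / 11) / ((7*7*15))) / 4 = 1 / 3234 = 0.00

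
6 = 6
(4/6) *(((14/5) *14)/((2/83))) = 1084.53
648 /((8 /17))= 1377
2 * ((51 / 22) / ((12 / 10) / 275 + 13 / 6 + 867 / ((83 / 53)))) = 3174750 / 380582363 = 0.01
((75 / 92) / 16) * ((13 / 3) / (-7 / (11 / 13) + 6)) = -143 / 1472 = -0.10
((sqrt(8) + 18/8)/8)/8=9/256 + sqrt(2)/32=0.08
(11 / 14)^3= 1331 / 2744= 0.49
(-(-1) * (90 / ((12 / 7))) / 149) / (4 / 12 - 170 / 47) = -14805 / 137974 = -0.11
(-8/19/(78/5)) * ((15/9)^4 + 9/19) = -252080/1140399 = -0.22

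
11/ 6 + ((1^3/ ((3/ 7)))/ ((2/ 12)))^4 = 230507/ 6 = 38417.83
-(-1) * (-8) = -8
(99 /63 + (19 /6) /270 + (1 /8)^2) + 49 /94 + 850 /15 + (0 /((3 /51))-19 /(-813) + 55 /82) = 5635870976731 /94751052480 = 59.48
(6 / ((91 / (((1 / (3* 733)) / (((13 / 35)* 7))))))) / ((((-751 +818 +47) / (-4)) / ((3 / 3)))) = -20 / 49426923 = -0.00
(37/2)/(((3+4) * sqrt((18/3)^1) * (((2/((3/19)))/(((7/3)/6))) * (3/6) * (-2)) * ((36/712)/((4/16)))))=-3293 * sqrt(6)/49248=-0.16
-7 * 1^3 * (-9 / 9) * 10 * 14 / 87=980 / 87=11.26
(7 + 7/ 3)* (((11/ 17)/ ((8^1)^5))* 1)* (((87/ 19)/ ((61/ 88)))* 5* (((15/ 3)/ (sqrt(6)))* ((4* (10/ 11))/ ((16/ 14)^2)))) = 13677125* sqrt(6)/ 968441856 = 0.03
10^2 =100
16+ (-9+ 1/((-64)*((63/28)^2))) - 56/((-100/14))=120179/8100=14.84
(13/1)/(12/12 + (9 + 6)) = 13/16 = 0.81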